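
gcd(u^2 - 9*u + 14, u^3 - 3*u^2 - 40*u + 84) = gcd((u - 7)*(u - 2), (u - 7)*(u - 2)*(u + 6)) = u^2 - 9*u + 14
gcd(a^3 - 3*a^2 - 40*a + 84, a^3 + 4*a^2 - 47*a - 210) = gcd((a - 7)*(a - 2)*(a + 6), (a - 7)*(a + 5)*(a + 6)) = a^2 - a - 42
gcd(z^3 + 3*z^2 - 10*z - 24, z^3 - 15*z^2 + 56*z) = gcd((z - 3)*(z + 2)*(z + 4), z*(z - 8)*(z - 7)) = 1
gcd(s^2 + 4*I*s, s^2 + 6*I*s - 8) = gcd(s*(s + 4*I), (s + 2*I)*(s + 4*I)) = s + 4*I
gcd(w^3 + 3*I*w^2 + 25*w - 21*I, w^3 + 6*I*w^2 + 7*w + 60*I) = w - 3*I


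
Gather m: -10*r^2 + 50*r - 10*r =-10*r^2 + 40*r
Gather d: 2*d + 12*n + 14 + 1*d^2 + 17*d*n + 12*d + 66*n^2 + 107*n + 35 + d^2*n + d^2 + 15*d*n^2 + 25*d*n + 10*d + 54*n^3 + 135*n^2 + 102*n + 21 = d^2*(n + 2) + d*(15*n^2 + 42*n + 24) + 54*n^3 + 201*n^2 + 221*n + 70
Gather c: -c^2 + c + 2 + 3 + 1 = -c^2 + c + 6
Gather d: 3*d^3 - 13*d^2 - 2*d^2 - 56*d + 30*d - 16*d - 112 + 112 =3*d^3 - 15*d^2 - 42*d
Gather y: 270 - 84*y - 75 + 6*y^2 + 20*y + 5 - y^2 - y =5*y^2 - 65*y + 200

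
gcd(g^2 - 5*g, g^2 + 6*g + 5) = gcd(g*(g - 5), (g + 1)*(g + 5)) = 1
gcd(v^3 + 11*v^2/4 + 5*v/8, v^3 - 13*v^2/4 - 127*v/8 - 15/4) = v^2 + 11*v/4 + 5/8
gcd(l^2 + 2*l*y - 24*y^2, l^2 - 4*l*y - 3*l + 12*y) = -l + 4*y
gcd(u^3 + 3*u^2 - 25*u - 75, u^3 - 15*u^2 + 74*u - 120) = u - 5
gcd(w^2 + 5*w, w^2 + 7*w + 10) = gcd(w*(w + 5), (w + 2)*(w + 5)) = w + 5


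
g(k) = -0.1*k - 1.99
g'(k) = -0.100000000000000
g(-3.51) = -1.64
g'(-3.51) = -0.10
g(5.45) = -2.54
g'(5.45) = -0.10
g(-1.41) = -1.85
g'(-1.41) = -0.10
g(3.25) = -2.32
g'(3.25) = -0.10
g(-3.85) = -1.60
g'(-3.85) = -0.10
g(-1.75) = -1.82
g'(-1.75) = -0.10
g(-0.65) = -1.92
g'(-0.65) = -0.10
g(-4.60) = -1.53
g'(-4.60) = -0.10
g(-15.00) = -0.49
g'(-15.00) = -0.10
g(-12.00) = -0.79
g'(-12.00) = -0.10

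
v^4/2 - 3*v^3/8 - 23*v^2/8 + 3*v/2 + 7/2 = (v/2 + 1)*(v - 2)*(v - 7/4)*(v + 1)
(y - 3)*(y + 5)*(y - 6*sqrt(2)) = y^3 - 6*sqrt(2)*y^2 + 2*y^2 - 12*sqrt(2)*y - 15*y + 90*sqrt(2)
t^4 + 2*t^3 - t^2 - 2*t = t*(t - 1)*(t + 1)*(t + 2)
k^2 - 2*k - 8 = (k - 4)*(k + 2)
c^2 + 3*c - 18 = (c - 3)*(c + 6)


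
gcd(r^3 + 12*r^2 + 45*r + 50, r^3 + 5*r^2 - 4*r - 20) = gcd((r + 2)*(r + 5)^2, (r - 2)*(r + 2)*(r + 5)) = r^2 + 7*r + 10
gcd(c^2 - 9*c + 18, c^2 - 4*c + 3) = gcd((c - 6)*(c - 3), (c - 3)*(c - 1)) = c - 3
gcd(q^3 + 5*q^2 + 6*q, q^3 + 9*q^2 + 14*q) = q^2 + 2*q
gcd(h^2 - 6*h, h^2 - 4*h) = h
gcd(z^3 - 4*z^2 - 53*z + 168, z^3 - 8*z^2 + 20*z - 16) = 1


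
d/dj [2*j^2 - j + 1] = 4*j - 1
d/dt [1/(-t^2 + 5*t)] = (2*t - 5)/(t^2*(t - 5)^2)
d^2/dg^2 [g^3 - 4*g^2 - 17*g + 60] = 6*g - 8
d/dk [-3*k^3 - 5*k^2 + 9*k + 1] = -9*k^2 - 10*k + 9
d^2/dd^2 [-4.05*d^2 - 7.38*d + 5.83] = -8.10000000000000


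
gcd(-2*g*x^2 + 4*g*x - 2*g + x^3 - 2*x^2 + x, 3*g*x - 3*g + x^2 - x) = x - 1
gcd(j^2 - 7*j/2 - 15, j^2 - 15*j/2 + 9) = j - 6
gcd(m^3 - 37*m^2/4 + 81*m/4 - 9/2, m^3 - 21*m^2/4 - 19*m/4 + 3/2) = m^2 - 25*m/4 + 3/2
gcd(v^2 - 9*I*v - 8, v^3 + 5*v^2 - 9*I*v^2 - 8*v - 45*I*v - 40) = v^2 - 9*I*v - 8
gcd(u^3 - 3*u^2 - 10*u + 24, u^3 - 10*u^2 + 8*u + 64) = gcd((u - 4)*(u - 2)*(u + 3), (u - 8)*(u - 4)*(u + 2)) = u - 4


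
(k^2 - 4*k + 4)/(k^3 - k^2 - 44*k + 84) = (k - 2)/(k^2 + k - 42)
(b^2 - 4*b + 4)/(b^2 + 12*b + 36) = (b^2 - 4*b + 4)/(b^2 + 12*b + 36)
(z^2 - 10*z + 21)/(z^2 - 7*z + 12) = (z - 7)/(z - 4)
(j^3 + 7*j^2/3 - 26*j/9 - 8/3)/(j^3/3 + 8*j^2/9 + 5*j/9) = (9*j^3 + 21*j^2 - 26*j - 24)/(j*(3*j^2 + 8*j + 5))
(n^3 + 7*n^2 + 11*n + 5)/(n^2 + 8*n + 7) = (n^2 + 6*n + 5)/(n + 7)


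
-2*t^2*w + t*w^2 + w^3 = w*(-t + w)*(2*t + w)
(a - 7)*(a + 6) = a^2 - a - 42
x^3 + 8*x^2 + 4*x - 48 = (x - 2)*(x + 4)*(x + 6)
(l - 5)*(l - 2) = l^2 - 7*l + 10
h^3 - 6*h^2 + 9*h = h*(h - 3)^2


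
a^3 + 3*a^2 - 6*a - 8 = (a - 2)*(a + 1)*(a + 4)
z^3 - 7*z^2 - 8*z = z*(z - 8)*(z + 1)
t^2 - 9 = (t - 3)*(t + 3)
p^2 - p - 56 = (p - 8)*(p + 7)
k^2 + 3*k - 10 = (k - 2)*(k + 5)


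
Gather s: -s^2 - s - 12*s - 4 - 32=-s^2 - 13*s - 36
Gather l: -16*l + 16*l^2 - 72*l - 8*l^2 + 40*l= 8*l^2 - 48*l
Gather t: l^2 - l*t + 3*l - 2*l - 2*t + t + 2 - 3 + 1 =l^2 + l + t*(-l - 1)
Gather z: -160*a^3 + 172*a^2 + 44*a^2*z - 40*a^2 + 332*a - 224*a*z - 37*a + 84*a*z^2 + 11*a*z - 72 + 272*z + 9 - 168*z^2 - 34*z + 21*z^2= -160*a^3 + 132*a^2 + 295*a + z^2*(84*a - 147) + z*(44*a^2 - 213*a + 238) - 63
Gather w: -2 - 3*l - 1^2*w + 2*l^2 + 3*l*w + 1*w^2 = 2*l^2 - 3*l + w^2 + w*(3*l - 1) - 2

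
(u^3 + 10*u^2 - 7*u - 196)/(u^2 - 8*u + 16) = (u^2 + 14*u + 49)/(u - 4)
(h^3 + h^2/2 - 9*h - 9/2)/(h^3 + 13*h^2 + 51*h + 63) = (2*h^2 - 5*h - 3)/(2*(h^2 + 10*h + 21))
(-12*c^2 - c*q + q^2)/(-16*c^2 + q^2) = (3*c + q)/(4*c + q)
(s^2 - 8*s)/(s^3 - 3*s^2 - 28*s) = (8 - s)/(-s^2 + 3*s + 28)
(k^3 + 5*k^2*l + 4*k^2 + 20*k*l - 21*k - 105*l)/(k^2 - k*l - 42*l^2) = (-k^3 - 5*k^2*l - 4*k^2 - 20*k*l + 21*k + 105*l)/(-k^2 + k*l + 42*l^2)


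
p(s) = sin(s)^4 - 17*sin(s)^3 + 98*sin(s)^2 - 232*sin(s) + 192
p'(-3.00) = 258.08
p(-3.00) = 226.74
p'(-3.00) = 258.08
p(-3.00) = 226.74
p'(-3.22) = 216.29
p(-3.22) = 174.42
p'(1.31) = -22.34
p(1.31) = 44.87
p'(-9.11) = 283.06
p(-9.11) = 273.74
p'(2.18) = 59.14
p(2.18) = 58.72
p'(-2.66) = 296.12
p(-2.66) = 322.22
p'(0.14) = -203.62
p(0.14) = 161.49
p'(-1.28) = -134.78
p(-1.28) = 519.99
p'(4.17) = 227.01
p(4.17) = 473.81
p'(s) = 4*sin(s)^3*cos(s) - 51*sin(s)^2*cos(s) + 196*sin(s)*cos(s) - 232*cos(s)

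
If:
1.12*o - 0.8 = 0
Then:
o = 0.71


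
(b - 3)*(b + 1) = b^2 - 2*b - 3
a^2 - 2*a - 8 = (a - 4)*(a + 2)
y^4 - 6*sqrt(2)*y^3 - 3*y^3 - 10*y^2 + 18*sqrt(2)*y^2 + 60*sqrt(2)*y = y*(y - 5)*(y + 2)*(y - 6*sqrt(2))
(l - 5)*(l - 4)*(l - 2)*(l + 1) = l^4 - 10*l^3 + 27*l^2 - 2*l - 40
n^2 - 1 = (n - 1)*(n + 1)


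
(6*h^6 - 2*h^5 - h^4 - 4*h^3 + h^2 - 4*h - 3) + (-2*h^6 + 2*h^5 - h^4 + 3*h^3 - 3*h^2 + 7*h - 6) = 4*h^6 - 2*h^4 - h^3 - 2*h^2 + 3*h - 9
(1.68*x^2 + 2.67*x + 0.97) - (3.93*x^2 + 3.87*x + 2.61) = -2.25*x^2 - 1.2*x - 1.64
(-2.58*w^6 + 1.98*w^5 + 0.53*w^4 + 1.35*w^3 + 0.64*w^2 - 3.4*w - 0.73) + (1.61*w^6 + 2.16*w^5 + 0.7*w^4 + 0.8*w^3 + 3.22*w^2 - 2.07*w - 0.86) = -0.97*w^6 + 4.14*w^5 + 1.23*w^4 + 2.15*w^3 + 3.86*w^2 - 5.47*w - 1.59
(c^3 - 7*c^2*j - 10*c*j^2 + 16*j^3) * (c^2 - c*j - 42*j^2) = c^5 - 8*c^4*j - 45*c^3*j^2 + 320*c^2*j^3 + 404*c*j^4 - 672*j^5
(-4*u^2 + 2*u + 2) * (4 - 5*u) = 20*u^3 - 26*u^2 - 2*u + 8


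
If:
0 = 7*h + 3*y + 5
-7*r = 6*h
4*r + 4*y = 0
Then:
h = -35/67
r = 30/67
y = -30/67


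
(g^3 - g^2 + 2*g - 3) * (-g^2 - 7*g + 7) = -g^5 - 6*g^4 + 12*g^3 - 18*g^2 + 35*g - 21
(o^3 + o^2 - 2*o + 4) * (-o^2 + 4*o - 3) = -o^5 + 3*o^4 + 3*o^3 - 15*o^2 + 22*o - 12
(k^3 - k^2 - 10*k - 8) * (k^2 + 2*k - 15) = k^5 + k^4 - 27*k^3 - 13*k^2 + 134*k + 120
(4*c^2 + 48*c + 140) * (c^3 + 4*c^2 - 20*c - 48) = 4*c^5 + 64*c^4 + 252*c^3 - 592*c^2 - 5104*c - 6720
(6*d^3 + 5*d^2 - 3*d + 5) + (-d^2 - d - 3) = 6*d^3 + 4*d^2 - 4*d + 2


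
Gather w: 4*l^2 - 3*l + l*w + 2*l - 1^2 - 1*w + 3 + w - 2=4*l^2 + l*w - l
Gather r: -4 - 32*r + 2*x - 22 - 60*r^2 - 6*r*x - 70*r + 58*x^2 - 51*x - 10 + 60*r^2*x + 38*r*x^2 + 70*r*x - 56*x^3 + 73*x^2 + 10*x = r^2*(60*x - 60) + r*(38*x^2 + 64*x - 102) - 56*x^3 + 131*x^2 - 39*x - 36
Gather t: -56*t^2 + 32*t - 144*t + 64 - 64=-56*t^2 - 112*t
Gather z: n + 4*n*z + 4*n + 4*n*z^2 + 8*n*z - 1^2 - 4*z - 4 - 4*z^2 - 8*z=5*n + z^2*(4*n - 4) + z*(12*n - 12) - 5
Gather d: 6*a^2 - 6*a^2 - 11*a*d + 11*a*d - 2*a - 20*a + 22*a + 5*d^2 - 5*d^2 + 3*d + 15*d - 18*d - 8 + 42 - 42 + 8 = 0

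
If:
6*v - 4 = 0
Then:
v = 2/3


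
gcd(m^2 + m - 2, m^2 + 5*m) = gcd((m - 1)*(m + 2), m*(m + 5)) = 1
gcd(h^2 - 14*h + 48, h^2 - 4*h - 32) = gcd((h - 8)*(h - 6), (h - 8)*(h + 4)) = h - 8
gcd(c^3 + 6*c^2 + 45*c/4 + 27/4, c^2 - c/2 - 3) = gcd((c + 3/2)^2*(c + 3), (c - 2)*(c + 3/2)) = c + 3/2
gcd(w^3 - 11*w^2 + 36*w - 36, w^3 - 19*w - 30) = 1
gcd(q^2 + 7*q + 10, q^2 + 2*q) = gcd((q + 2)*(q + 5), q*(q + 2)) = q + 2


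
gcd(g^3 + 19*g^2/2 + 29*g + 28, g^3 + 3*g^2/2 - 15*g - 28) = g^2 + 11*g/2 + 7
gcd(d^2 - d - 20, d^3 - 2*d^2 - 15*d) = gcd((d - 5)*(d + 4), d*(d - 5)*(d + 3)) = d - 5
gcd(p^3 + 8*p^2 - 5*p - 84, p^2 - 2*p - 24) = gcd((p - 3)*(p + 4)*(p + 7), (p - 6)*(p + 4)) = p + 4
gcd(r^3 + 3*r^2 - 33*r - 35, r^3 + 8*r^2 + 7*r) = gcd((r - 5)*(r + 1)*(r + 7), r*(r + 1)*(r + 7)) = r^2 + 8*r + 7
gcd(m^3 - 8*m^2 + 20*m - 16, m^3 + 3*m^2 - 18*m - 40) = m - 4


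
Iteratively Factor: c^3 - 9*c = (c + 3)*(c^2 - 3*c) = c*(c + 3)*(c - 3)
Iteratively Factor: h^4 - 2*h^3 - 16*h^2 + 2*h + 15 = (h - 1)*(h^3 - h^2 - 17*h - 15) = (h - 1)*(h + 1)*(h^2 - 2*h - 15) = (h - 5)*(h - 1)*(h + 1)*(h + 3)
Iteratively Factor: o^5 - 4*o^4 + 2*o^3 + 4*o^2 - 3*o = (o - 1)*(o^4 - 3*o^3 - o^2 + 3*o) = o*(o - 1)*(o^3 - 3*o^2 - o + 3) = o*(o - 3)*(o - 1)*(o^2 - 1) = o*(o - 3)*(o - 1)^2*(o + 1)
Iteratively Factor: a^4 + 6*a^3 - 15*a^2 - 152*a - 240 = (a + 4)*(a^3 + 2*a^2 - 23*a - 60) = (a + 4)^2*(a^2 - 2*a - 15) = (a - 5)*(a + 4)^2*(a + 3)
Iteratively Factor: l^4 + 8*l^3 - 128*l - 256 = (l + 4)*(l^3 + 4*l^2 - 16*l - 64) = (l + 4)^2*(l^2 - 16) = (l - 4)*(l + 4)^2*(l + 4)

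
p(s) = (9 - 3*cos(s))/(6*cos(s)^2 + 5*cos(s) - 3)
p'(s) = (9 - 3*cos(s))*(12*sin(s)*cos(s) + 5*sin(s))/(6*cos(s)^2 + 5*cos(s) - 3)^2 + 3*sin(s)/(6*cos(s)^2 + 5*cos(s) - 3) = 18*(sin(s)^2 + 6*cos(s) + 1)*sin(s)/(5*cos(s) + 3*cos(2*s))^2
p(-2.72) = -4.57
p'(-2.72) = 4.81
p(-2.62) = -4.11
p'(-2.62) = 4.44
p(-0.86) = 2.50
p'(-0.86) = -9.44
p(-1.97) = -2.52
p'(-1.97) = 0.49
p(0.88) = 2.70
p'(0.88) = 10.94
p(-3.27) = -5.82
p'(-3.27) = -2.69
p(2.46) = -3.47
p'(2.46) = -3.47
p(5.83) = 0.99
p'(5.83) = -1.29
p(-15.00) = -3.38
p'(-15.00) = 3.30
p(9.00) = -4.56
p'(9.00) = -4.81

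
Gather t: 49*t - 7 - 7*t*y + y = t*(49 - 7*y) + y - 7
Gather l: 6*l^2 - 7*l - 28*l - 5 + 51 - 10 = 6*l^2 - 35*l + 36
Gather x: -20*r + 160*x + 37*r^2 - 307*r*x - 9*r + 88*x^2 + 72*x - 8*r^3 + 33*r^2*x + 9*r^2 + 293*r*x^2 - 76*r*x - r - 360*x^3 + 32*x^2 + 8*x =-8*r^3 + 46*r^2 - 30*r - 360*x^3 + x^2*(293*r + 120) + x*(33*r^2 - 383*r + 240)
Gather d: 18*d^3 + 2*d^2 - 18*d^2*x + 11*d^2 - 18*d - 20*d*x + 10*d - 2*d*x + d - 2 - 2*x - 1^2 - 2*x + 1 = 18*d^3 + d^2*(13 - 18*x) + d*(-22*x - 7) - 4*x - 2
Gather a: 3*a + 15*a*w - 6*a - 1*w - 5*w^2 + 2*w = a*(15*w - 3) - 5*w^2 + w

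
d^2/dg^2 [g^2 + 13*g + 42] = 2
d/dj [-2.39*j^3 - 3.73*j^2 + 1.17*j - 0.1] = -7.17*j^2 - 7.46*j + 1.17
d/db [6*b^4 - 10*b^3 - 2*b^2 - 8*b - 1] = 24*b^3 - 30*b^2 - 4*b - 8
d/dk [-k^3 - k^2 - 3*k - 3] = -3*k^2 - 2*k - 3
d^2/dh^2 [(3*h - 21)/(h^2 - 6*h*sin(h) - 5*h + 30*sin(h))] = 6*((h - 7)*(6*h*cos(h) - 2*h + 6*sin(h) - 30*cos(h) + 5)^2 + 3*(h^2 - 6*h*sin(h) - 5*h + 30*sin(h))*(-h^2*sin(h) + 12*h*sin(h) + 4*h*cos(h) - h - 33*sin(h) - 24*cos(h) + 4))/((h - 5)^3*(h - 6*sin(h))^3)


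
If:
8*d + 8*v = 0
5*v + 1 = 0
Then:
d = 1/5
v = -1/5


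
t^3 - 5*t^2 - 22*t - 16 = (t - 8)*(t + 1)*(t + 2)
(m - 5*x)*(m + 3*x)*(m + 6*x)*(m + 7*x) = m^4 + 11*m^3*x + m^2*x^2 - 279*m*x^3 - 630*x^4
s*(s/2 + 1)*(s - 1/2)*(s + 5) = s^4/2 + 13*s^3/4 + 13*s^2/4 - 5*s/2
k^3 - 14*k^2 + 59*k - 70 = (k - 7)*(k - 5)*(k - 2)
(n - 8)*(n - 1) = n^2 - 9*n + 8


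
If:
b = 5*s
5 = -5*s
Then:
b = -5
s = -1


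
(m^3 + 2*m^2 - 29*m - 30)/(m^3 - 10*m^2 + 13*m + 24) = (m^2 + m - 30)/(m^2 - 11*m + 24)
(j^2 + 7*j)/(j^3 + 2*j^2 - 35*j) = 1/(j - 5)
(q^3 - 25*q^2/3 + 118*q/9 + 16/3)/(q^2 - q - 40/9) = (3*q^2 - 17*q - 6)/(3*q + 5)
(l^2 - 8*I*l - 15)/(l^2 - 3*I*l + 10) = (l - 3*I)/(l + 2*I)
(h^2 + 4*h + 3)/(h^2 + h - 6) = (h + 1)/(h - 2)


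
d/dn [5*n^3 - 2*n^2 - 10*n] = 15*n^2 - 4*n - 10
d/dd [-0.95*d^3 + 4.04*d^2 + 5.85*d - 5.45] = -2.85*d^2 + 8.08*d + 5.85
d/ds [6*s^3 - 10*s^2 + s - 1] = 18*s^2 - 20*s + 1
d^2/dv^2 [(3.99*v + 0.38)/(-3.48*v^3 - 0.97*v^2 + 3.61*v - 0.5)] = (-289.922976*v^5 - 136.035288*v^4 - 128.283174*v^3 + 109.809132*v^2 + 23.561976*v - 23.939696)/(42.144192*v^9 + 35.241264*v^8 - 121.332636*v^7 - 54.037223*v^6 + 135.991977*v^5 + 1.64636100000001*v^4 - 54.940981*v^3 + 20.27565*v^2 - 2.7075*v + 0.125)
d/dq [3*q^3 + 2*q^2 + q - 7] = 9*q^2 + 4*q + 1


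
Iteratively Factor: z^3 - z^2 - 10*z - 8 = (z - 4)*(z^2 + 3*z + 2) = (z - 4)*(z + 1)*(z + 2)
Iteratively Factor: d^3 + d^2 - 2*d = (d + 2)*(d^2 - d) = d*(d + 2)*(d - 1)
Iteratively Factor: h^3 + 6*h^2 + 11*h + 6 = (h + 2)*(h^2 + 4*h + 3) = (h + 1)*(h + 2)*(h + 3)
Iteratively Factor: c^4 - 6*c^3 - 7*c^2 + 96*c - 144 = (c - 3)*(c^3 - 3*c^2 - 16*c + 48) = (c - 4)*(c - 3)*(c^2 + c - 12) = (c - 4)*(c - 3)^2*(c + 4)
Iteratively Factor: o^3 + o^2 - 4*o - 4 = (o + 1)*(o^2 - 4) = (o + 1)*(o + 2)*(o - 2)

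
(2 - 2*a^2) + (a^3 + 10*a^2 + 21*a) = a^3 + 8*a^2 + 21*a + 2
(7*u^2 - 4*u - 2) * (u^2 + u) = 7*u^4 + 3*u^3 - 6*u^2 - 2*u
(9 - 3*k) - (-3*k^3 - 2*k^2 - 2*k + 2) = 3*k^3 + 2*k^2 - k + 7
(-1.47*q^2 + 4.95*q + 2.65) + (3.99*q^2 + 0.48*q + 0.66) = 2.52*q^2 + 5.43*q + 3.31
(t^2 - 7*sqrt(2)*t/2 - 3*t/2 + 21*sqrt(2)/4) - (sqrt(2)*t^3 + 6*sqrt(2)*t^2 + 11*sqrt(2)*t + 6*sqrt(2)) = -sqrt(2)*t^3 - 6*sqrt(2)*t^2 + t^2 - 29*sqrt(2)*t/2 - 3*t/2 - 3*sqrt(2)/4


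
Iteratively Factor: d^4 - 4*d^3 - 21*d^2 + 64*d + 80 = (d - 5)*(d^3 + d^2 - 16*d - 16) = (d - 5)*(d + 1)*(d^2 - 16) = (d - 5)*(d + 1)*(d + 4)*(d - 4)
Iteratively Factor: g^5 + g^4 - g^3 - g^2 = (g + 1)*(g^4 - g^2) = (g - 1)*(g + 1)*(g^3 + g^2) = (g - 1)*(g + 1)^2*(g^2) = g*(g - 1)*(g + 1)^2*(g)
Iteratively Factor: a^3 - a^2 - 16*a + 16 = (a - 1)*(a^2 - 16) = (a - 4)*(a - 1)*(a + 4)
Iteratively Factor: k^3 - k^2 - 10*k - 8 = (k + 2)*(k^2 - 3*k - 4) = (k - 4)*(k + 2)*(k + 1)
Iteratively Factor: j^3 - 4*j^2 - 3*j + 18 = (j - 3)*(j^2 - j - 6) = (j - 3)*(j + 2)*(j - 3)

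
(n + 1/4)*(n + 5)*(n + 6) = n^3 + 45*n^2/4 + 131*n/4 + 15/2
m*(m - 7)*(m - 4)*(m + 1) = m^4 - 10*m^3 + 17*m^2 + 28*m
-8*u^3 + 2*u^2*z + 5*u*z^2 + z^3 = (-u + z)*(2*u + z)*(4*u + z)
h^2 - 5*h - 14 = (h - 7)*(h + 2)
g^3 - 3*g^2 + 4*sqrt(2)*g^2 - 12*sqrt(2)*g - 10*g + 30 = (g - 3)*(g - sqrt(2))*(g + 5*sqrt(2))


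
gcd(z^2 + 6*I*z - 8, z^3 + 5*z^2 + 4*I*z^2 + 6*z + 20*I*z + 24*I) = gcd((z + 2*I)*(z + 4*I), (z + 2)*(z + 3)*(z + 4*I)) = z + 4*I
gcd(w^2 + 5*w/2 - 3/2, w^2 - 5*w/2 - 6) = 1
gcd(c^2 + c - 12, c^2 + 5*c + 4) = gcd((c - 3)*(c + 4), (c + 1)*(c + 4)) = c + 4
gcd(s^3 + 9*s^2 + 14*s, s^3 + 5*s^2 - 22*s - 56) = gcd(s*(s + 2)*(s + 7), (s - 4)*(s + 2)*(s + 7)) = s^2 + 9*s + 14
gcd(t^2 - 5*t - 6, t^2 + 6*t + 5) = t + 1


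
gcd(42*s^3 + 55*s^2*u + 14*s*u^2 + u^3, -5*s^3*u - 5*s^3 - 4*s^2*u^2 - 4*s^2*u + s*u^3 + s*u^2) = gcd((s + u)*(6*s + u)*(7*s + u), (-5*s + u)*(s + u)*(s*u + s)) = s + u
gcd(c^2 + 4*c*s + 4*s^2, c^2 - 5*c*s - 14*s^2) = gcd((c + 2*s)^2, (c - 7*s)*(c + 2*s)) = c + 2*s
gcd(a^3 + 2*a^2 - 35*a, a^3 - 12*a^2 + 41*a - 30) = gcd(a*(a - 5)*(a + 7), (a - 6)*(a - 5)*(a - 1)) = a - 5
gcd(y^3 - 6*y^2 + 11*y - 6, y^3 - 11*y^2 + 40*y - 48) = y - 3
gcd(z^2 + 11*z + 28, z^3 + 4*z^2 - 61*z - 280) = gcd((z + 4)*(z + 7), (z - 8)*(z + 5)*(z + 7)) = z + 7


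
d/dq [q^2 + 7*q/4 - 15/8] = 2*q + 7/4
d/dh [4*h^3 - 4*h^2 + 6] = 4*h*(3*h - 2)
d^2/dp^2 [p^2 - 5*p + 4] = 2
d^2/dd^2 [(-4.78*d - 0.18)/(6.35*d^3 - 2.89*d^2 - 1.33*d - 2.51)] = (-1156.4493*d^5 + 439.22442*d^4 - 107.732736*d^3 - 914.131488*d^2 + 186.677076*d + 33.888748)/(256.047875*d^9 - 349.596075*d^8 - 1.77927*d^7 - 181.321024*d^6 + 276.746256*d^5 + 48.961554*d^4 + 59.7781459999999*d^3 - 67.941684*d^2 - 25.137399*d - 15.813251)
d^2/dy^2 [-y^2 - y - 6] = -2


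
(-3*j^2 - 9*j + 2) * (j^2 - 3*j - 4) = -3*j^4 + 41*j^2 + 30*j - 8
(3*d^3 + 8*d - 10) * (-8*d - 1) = -24*d^4 - 3*d^3 - 64*d^2 + 72*d + 10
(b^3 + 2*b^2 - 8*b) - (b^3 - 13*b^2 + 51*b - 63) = 15*b^2 - 59*b + 63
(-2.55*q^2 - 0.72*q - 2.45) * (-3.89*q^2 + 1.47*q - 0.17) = 9.9195*q^4 - 0.947699999999999*q^3 + 8.9056*q^2 - 3.4791*q + 0.4165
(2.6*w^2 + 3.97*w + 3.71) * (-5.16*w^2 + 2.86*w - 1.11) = -13.416*w^4 - 13.0492*w^3 - 10.6754*w^2 + 6.2039*w - 4.1181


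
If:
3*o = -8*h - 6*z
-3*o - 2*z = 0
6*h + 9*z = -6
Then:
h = 1/2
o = 2/3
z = -1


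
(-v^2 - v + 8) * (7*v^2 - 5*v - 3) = -7*v^4 - 2*v^3 + 64*v^2 - 37*v - 24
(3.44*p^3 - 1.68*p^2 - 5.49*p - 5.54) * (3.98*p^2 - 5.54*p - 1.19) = 13.6912*p^5 - 25.744*p^4 - 16.6366*p^3 + 10.3646*p^2 + 37.2247*p + 6.5926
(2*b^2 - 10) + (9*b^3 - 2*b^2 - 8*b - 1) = 9*b^3 - 8*b - 11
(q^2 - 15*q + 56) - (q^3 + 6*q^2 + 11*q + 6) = -q^3 - 5*q^2 - 26*q + 50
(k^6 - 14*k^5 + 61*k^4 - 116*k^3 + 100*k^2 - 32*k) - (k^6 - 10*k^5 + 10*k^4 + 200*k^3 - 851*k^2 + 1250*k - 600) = -4*k^5 + 51*k^4 - 316*k^3 + 951*k^2 - 1282*k + 600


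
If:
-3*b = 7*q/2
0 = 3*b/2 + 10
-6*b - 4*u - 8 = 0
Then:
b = -20/3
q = 40/7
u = 8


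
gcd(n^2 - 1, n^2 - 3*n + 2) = n - 1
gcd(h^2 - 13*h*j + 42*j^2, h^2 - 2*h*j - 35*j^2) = h - 7*j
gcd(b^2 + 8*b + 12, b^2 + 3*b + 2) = b + 2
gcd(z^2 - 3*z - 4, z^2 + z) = z + 1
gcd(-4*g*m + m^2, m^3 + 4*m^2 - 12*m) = m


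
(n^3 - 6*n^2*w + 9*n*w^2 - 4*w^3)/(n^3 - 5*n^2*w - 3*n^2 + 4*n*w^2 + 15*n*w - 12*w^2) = (n - w)/(n - 3)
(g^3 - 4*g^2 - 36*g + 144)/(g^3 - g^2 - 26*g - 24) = (g^2 + 2*g - 24)/(g^2 + 5*g + 4)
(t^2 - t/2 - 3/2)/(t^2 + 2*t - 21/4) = 2*(t + 1)/(2*t + 7)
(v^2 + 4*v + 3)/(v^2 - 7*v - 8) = (v + 3)/(v - 8)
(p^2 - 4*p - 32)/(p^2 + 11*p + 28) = (p - 8)/(p + 7)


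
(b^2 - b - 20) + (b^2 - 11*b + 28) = 2*b^2 - 12*b + 8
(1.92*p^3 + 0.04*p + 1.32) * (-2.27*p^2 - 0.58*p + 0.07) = -4.3584*p^5 - 1.1136*p^4 + 0.0436*p^3 - 3.0196*p^2 - 0.7628*p + 0.0924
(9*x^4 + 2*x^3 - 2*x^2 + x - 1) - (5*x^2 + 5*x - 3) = 9*x^4 + 2*x^3 - 7*x^2 - 4*x + 2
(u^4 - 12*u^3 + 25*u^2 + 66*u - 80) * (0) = 0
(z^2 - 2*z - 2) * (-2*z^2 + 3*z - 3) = -2*z^4 + 7*z^3 - 5*z^2 + 6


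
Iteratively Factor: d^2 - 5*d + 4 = (d - 1)*(d - 4)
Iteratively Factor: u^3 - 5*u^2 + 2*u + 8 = (u + 1)*(u^2 - 6*u + 8) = (u - 2)*(u + 1)*(u - 4)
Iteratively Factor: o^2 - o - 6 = (o - 3)*(o + 2)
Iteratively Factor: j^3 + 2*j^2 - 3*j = (j + 3)*(j^2 - j) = j*(j + 3)*(j - 1)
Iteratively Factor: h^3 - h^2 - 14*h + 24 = (h - 3)*(h^2 + 2*h - 8) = (h - 3)*(h + 4)*(h - 2)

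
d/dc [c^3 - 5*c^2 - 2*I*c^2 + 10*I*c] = 3*c^2 - 10*c - 4*I*c + 10*I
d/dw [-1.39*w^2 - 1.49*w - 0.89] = -2.78*w - 1.49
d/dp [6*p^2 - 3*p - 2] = 12*p - 3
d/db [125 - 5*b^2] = -10*b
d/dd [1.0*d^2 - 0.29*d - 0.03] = 2.0*d - 0.29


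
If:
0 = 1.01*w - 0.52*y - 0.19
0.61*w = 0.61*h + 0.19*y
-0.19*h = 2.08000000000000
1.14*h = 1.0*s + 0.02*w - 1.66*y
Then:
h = -10.95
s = -102.81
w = -28.00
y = -54.75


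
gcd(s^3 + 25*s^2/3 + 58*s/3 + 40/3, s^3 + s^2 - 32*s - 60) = s^2 + 7*s + 10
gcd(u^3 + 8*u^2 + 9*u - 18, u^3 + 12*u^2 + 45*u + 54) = u^2 + 9*u + 18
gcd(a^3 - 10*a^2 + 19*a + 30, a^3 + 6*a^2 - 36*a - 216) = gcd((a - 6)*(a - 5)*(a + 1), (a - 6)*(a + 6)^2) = a - 6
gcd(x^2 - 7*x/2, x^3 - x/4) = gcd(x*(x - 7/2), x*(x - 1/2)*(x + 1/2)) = x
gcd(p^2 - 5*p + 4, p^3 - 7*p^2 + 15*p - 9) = p - 1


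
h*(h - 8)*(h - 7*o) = h^3 - 7*h^2*o - 8*h^2 + 56*h*o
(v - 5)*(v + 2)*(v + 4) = v^3 + v^2 - 22*v - 40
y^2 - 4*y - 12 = (y - 6)*(y + 2)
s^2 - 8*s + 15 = (s - 5)*(s - 3)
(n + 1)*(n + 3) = n^2 + 4*n + 3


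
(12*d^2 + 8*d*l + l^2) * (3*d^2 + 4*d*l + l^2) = 36*d^4 + 72*d^3*l + 47*d^2*l^2 + 12*d*l^3 + l^4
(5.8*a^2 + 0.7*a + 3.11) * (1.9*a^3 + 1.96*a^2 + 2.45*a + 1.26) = 11.02*a^5 + 12.698*a^4 + 21.491*a^3 + 15.1186*a^2 + 8.5015*a + 3.9186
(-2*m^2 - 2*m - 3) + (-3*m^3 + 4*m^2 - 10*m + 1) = -3*m^3 + 2*m^2 - 12*m - 2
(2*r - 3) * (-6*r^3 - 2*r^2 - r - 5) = -12*r^4 + 14*r^3 + 4*r^2 - 7*r + 15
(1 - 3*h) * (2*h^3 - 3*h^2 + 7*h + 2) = -6*h^4 + 11*h^3 - 24*h^2 + h + 2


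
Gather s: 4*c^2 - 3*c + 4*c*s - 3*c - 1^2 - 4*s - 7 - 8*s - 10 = 4*c^2 - 6*c + s*(4*c - 12) - 18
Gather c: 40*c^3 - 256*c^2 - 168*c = 40*c^3 - 256*c^2 - 168*c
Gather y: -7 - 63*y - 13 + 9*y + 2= -54*y - 18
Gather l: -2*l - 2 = -2*l - 2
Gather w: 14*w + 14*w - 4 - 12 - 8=28*w - 24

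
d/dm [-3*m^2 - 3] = -6*m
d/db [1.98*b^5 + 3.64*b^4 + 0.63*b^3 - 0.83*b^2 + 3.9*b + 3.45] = 9.9*b^4 + 14.56*b^3 + 1.89*b^2 - 1.66*b + 3.9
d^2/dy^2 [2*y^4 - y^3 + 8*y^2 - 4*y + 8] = 24*y^2 - 6*y + 16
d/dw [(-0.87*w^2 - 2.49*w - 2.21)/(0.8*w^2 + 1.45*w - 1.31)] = (0.7305*w^2 + 5.8154*w + 6.4664)/(0.64*w^4 + 2.32*w^3 + 0.00649999999999995*w^2 - 3.799*w + 1.7161)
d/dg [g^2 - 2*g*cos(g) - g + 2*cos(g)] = 2*g*sin(g) + 2*g - 2*sqrt(2)*sin(g + pi/4) - 1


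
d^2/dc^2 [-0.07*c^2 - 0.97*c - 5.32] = -0.140000000000000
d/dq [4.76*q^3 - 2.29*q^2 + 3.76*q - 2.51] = 14.28*q^2 - 4.58*q + 3.76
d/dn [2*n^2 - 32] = 4*n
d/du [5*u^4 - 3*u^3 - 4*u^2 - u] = 20*u^3 - 9*u^2 - 8*u - 1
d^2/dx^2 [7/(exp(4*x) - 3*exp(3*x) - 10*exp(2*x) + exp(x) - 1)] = 7*((-16*exp(3*x) + 27*exp(2*x) + 40*exp(x) - 1)*(-exp(4*x) + 3*exp(3*x) + 10*exp(2*x) - exp(x) + 1) - 2*(4*exp(3*x) - 9*exp(2*x) - 20*exp(x) + 1)^2*exp(x))*exp(x)/(-exp(4*x) + 3*exp(3*x) + 10*exp(2*x) - exp(x) + 1)^3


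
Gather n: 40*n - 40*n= 0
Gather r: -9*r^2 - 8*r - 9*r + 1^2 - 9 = -9*r^2 - 17*r - 8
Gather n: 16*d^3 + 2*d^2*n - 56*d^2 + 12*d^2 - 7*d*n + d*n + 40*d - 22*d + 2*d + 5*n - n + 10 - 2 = 16*d^3 - 44*d^2 + 20*d + n*(2*d^2 - 6*d + 4) + 8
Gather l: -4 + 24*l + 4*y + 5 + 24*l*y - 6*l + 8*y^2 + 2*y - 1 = l*(24*y + 18) + 8*y^2 + 6*y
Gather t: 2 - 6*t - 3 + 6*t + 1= 0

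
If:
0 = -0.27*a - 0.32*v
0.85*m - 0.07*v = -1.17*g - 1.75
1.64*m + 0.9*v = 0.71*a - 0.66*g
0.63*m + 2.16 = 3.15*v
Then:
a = -0.78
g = -1.34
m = -0.15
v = 0.65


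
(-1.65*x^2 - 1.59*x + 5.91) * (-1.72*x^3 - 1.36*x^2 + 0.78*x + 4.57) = 2.838*x^5 + 4.9788*x^4 - 9.2898*x^3 - 16.8183*x^2 - 2.6565*x + 27.0087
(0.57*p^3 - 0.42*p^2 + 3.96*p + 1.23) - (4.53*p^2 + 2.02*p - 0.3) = 0.57*p^3 - 4.95*p^2 + 1.94*p + 1.53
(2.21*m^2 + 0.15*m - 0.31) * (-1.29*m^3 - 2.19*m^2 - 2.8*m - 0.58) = -2.8509*m^5 - 5.0334*m^4 - 6.1166*m^3 - 1.0229*m^2 + 0.781*m + 0.1798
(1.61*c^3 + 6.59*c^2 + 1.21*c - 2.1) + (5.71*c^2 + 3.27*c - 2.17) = 1.61*c^3 + 12.3*c^2 + 4.48*c - 4.27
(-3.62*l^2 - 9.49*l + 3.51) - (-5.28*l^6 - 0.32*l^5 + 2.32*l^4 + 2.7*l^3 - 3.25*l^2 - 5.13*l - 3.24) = 5.28*l^6 + 0.32*l^5 - 2.32*l^4 - 2.7*l^3 - 0.37*l^2 - 4.36*l + 6.75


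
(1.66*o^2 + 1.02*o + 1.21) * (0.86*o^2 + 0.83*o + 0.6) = 1.4276*o^4 + 2.255*o^3 + 2.8832*o^2 + 1.6163*o + 0.726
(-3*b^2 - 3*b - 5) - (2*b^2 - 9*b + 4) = -5*b^2 + 6*b - 9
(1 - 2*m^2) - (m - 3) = -2*m^2 - m + 4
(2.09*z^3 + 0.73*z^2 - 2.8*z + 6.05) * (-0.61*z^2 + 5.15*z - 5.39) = -1.2749*z^5 + 10.3182*z^4 - 5.7976*z^3 - 22.0452*z^2 + 46.2495*z - 32.6095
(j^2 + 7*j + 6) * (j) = j^3 + 7*j^2 + 6*j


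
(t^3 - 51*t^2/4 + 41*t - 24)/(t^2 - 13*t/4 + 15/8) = 2*(t^2 - 12*t + 32)/(2*t - 5)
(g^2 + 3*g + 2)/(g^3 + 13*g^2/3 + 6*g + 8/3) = 3/(3*g + 4)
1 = 1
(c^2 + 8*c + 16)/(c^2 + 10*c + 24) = (c + 4)/(c + 6)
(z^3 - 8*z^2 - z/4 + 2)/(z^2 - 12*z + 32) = (z^2 - 1/4)/(z - 4)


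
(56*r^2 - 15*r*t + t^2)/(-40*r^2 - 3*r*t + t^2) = (-7*r + t)/(5*r + t)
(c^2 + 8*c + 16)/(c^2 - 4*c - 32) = (c + 4)/(c - 8)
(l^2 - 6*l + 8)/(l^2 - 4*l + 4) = (l - 4)/(l - 2)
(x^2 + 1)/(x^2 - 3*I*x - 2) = (x + I)/(x - 2*I)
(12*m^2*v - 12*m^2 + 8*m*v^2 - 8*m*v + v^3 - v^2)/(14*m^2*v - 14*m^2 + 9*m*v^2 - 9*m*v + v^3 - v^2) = (6*m + v)/(7*m + v)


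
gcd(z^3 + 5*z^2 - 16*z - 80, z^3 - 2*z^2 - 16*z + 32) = z^2 - 16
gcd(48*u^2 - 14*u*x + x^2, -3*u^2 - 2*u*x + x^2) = 1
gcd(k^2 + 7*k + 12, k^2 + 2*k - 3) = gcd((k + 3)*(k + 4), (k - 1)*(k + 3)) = k + 3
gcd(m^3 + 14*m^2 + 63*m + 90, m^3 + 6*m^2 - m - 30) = m^2 + 8*m + 15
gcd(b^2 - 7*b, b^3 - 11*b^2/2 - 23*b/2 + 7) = b - 7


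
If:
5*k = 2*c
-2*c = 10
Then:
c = -5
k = -2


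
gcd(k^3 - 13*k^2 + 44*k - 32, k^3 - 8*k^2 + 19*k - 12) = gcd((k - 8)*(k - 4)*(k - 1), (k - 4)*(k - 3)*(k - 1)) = k^2 - 5*k + 4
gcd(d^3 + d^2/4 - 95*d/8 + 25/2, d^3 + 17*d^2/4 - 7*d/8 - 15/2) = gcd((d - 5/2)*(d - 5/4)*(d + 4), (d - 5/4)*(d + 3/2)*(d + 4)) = d^2 + 11*d/4 - 5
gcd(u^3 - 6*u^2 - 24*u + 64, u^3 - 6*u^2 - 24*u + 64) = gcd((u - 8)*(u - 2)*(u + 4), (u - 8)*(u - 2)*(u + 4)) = u^3 - 6*u^2 - 24*u + 64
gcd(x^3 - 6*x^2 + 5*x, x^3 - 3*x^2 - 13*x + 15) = x^2 - 6*x + 5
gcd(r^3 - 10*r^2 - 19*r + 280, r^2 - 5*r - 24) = r - 8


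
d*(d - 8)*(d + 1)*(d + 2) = d^4 - 5*d^3 - 22*d^2 - 16*d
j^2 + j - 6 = (j - 2)*(j + 3)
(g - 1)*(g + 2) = g^2 + g - 2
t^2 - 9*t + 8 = (t - 8)*(t - 1)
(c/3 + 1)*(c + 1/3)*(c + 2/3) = c^3/3 + 4*c^2/3 + 29*c/27 + 2/9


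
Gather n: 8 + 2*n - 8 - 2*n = 0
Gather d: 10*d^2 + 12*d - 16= 10*d^2 + 12*d - 16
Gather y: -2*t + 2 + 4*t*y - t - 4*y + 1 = -3*t + y*(4*t - 4) + 3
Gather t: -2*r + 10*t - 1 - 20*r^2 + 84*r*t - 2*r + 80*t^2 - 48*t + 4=-20*r^2 - 4*r + 80*t^2 + t*(84*r - 38) + 3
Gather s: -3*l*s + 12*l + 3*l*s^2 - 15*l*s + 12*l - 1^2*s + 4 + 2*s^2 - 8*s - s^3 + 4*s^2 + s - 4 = 24*l - s^3 + s^2*(3*l + 6) + s*(-18*l - 8)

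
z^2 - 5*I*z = z*(z - 5*I)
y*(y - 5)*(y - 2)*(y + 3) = y^4 - 4*y^3 - 11*y^2 + 30*y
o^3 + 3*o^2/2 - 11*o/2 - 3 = (o - 2)*(o + 1/2)*(o + 3)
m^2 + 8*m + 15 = (m + 3)*(m + 5)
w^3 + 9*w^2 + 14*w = w*(w + 2)*(w + 7)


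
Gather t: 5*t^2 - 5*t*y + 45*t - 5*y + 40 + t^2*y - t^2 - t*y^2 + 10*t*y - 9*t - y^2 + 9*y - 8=t^2*(y + 4) + t*(-y^2 + 5*y + 36) - y^2 + 4*y + 32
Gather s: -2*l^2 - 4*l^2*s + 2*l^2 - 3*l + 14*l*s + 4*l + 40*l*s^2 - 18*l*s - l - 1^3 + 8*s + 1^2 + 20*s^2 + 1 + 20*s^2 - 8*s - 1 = s^2*(40*l + 40) + s*(-4*l^2 - 4*l)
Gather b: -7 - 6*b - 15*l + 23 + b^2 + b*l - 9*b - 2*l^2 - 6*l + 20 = b^2 + b*(l - 15) - 2*l^2 - 21*l + 36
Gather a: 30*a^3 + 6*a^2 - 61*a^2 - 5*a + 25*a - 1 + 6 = 30*a^3 - 55*a^2 + 20*a + 5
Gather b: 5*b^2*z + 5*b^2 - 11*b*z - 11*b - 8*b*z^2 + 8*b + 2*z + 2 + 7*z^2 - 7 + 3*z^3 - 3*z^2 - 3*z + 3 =b^2*(5*z + 5) + b*(-8*z^2 - 11*z - 3) + 3*z^3 + 4*z^2 - z - 2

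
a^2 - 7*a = a*(a - 7)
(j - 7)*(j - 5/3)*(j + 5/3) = j^3 - 7*j^2 - 25*j/9 + 175/9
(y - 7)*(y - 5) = y^2 - 12*y + 35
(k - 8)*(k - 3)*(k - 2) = k^3 - 13*k^2 + 46*k - 48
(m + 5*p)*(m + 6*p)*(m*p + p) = m^3*p + 11*m^2*p^2 + m^2*p + 30*m*p^3 + 11*m*p^2 + 30*p^3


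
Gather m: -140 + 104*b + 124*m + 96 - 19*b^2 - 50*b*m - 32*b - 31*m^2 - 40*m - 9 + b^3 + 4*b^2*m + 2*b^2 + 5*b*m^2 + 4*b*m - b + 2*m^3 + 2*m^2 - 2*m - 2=b^3 - 17*b^2 + 71*b + 2*m^3 + m^2*(5*b - 29) + m*(4*b^2 - 46*b + 82) - 55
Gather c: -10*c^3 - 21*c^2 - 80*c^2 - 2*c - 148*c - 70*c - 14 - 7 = -10*c^3 - 101*c^2 - 220*c - 21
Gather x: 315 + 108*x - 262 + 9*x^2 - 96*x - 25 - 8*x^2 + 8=x^2 + 12*x + 36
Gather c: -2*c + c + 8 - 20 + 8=-c - 4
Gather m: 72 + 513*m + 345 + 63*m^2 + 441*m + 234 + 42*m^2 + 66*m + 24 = 105*m^2 + 1020*m + 675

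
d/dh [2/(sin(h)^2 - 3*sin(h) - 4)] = 2*(3 - 2*sin(h))*cos(h)/((sin(h) - 4)^2*(sin(h) + 1)^2)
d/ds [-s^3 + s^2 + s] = -3*s^2 + 2*s + 1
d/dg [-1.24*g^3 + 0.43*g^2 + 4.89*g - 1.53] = -3.72*g^2 + 0.86*g + 4.89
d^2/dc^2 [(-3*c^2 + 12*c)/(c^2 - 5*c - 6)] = 6*(-c^3 - 18*c^2 + 72*c - 156)/(c^6 - 15*c^5 + 57*c^4 + 55*c^3 - 342*c^2 - 540*c - 216)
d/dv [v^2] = 2*v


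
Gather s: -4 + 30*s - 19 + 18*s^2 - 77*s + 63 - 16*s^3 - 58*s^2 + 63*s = -16*s^3 - 40*s^2 + 16*s + 40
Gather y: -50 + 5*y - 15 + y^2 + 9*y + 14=y^2 + 14*y - 51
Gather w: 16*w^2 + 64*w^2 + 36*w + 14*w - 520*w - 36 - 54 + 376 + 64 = 80*w^2 - 470*w + 350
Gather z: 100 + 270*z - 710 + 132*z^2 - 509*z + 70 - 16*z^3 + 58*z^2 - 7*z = -16*z^3 + 190*z^2 - 246*z - 540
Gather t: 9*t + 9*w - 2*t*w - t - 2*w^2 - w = t*(8 - 2*w) - 2*w^2 + 8*w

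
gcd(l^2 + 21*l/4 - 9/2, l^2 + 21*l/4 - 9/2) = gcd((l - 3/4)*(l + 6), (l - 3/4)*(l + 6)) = l^2 + 21*l/4 - 9/2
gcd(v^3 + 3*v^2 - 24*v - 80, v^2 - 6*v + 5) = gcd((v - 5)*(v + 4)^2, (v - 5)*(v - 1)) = v - 5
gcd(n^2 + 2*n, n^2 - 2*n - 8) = n + 2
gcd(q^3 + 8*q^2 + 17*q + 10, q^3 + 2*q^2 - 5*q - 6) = q + 1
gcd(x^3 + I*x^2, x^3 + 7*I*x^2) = x^2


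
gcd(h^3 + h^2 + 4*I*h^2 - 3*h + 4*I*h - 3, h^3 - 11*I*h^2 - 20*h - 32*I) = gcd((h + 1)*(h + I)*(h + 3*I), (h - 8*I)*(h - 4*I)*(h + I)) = h + I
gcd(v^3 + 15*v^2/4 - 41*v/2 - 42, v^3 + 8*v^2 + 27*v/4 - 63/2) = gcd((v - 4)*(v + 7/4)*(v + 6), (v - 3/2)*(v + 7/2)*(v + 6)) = v + 6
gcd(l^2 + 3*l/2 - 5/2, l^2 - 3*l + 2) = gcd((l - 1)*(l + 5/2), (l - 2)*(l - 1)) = l - 1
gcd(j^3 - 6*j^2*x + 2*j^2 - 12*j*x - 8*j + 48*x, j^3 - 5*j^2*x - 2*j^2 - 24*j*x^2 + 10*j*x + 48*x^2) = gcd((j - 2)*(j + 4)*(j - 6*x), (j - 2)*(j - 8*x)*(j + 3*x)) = j - 2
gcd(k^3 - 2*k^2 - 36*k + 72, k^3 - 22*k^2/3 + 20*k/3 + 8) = k^2 - 8*k + 12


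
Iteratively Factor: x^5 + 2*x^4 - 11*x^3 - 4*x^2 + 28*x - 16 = (x - 2)*(x^4 + 4*x^3 - 3*x^2 - 10*x + 8) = (x - 2)*(x - 1)*(x^3 + 5*x^2 + 2*x - 8) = (x - 2)*(x - 1)*(x + 4)*(x^2 + x - 2) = (x - 2)*(x - 1)*(x + 2)*(x + 4)*(x - 1)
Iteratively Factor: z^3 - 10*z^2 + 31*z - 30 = (z - 5)*(z^2 - 5*z + 6) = (z - 5)*(z - 3)*(z - 2)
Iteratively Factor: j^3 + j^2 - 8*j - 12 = (j + 2)*(j^2 - j - 6) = (j + 2)^2*(j - 3)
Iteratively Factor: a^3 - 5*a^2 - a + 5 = (a + 1)*(a^2 - 6*a + 5) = (a - 5)*(a + 1)*(a - 1)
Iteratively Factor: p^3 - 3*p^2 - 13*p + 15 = (p - 5)*(p^2 + 2*p - 3) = (p - 5)*(p - 1)*(p + 3)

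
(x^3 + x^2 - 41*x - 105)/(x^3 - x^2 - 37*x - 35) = (x + 3)/(x + 1)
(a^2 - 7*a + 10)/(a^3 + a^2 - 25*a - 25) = (a - 2)/(a^2 + 6*a + 5)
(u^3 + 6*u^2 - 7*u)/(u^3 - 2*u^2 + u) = (u + 7)/(u - 1)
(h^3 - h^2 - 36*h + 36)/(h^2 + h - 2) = (h^2 - 36)/(h + 2)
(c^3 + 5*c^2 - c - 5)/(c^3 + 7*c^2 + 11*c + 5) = (c - 1)/(c + 1)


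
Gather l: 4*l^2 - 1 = 4*l^2 - 1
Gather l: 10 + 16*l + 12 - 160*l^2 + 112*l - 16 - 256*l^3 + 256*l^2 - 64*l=-256*l^3 + 96*l^2 + 64*l + 6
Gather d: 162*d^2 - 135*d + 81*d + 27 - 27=162*d^2 - 54*d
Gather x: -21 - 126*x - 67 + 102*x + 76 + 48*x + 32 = 24*x + 20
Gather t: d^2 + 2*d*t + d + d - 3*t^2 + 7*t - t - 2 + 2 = d^2 + 2*d - 3*t^2 + t*(2*d + 6)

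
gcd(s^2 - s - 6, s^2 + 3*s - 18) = s - 3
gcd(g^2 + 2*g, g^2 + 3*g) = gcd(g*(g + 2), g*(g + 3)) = g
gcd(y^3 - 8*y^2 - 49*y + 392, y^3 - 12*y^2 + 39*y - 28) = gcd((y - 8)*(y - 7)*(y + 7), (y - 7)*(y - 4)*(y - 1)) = y - 7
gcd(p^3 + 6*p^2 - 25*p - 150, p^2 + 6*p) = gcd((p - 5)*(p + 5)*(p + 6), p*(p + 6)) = p + 6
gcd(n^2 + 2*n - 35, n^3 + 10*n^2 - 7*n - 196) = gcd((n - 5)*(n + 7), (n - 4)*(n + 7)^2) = n + 7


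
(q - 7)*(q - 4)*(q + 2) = q^3 - 9*q^2 + 6*q + 56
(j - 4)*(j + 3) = j^2 - j - 12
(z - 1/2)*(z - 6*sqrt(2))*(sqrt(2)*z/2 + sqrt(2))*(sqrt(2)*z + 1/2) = z^4 - 23*sqrt(2)*z^3/4 + 3*z^3/2 - 69*sqrt(2)*z^2/8 - 4*z^2 - 9*z/2 + 23*sqrt(2)*z/4 + 3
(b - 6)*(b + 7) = b^2 + b - 42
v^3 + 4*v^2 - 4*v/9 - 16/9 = (v - 2/3)*(v + 2/3)*(v + 4)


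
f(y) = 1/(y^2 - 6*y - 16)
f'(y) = (6 - 2*y)/(y^2 - 6*y - 16)^2 = 2*(3 - y)/(-y^2 + 6*y + 16)^2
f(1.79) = -0.04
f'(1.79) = 0.00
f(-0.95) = -0.11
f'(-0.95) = 0.09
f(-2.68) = 0.14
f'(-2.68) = 0.22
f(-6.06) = 0.02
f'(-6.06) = 0.01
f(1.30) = -0.05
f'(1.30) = 0.01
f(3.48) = -0.04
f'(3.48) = -0.00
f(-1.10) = -0.12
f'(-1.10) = 0.12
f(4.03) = -0.04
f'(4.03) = -0.00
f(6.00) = -0.06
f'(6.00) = -0.02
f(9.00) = 0.09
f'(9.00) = -0.10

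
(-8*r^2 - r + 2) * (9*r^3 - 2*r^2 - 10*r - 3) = -72*r^5 + 7*r^4 + 100*r^3 + 30*r^2 - 17*r - 6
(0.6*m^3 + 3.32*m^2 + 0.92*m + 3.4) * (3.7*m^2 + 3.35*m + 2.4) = 2.22*m^5 + 14.294*m^4 + 15.966*m^3 + 23.63*m^2 + 13.598*m + 8.16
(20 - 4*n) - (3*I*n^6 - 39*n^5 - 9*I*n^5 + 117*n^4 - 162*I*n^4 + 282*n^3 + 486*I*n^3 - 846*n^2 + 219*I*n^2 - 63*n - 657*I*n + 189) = -3*I*n^6 + 39*n^5 + 9*I*n^5 - 117*n^4 + 162*I*n^4 - 282*n^3 - 486*I*n^3 + 846*n^2 - 219*I*n^2 + 59*n + 657*I*n - 169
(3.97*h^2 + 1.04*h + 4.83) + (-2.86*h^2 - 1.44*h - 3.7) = 1.11*h^2 - 0.4*h + 1.13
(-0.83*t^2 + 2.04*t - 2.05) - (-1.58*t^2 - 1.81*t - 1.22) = 0.75*t^2 + 3.85*t - 0.83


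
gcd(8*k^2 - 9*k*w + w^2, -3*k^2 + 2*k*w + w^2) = -k + w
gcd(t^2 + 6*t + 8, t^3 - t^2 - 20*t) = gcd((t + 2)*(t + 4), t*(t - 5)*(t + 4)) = t + 4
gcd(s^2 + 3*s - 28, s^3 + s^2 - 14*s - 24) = s - 4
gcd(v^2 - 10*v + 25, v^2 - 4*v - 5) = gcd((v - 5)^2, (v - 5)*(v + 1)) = v - 5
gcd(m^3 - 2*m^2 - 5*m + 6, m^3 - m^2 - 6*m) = m^2 - m - 6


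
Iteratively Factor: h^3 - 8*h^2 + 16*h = (h - 4)*(h^2 - 4*h) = (h - 4)^2*(h)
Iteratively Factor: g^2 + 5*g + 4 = (g + 1)*(g + 4)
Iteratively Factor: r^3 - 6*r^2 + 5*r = (r)*(r^2 - 6*r + 5) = r*(r - 1)*(r - 5)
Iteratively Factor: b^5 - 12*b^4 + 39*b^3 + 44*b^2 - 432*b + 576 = (b - 3)*(b^4 - 9*b^3 + 12*b^2 + 80*b - 192) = (b - 3)*(b + 3)*(b^3 - 12*b^2 + 48*b - 64) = (b - 4)*(b - 3)*(b + 3)*(b^2 - 8*b + 16) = (b - 4)^2*(b - 3)*(b + 3)*(b - 4)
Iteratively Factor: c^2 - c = (c - 1)*(c)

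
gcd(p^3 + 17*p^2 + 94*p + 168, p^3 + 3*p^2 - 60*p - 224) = p^2 + 11*p + 28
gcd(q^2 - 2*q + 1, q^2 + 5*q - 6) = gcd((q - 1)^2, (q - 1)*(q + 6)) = q - 1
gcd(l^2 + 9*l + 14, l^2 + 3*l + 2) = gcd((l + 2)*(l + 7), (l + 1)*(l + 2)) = l + 2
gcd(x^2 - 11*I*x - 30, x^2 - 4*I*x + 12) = x - 6*I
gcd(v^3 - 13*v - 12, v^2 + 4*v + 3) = v^2 + 4*v + 3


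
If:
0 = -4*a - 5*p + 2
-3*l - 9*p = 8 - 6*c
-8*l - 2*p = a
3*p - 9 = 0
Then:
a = -13/4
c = 1087/192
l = -11/32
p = 3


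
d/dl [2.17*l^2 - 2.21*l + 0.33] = 4.34*l - 2.21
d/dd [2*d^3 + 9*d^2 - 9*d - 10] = 6*d^2 + 18*d - 9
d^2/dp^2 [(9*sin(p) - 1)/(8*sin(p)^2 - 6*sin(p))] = (-144*sin(p)^2 - 44*sin(p) + 252 - 87/sin(p) + 72/sin(p)^2 - 18/sin(p)^3)/(2*(4*sin(p) - 3)^3)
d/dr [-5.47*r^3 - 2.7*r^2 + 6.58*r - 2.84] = -16.41*r^2 - 5.4*r + 6.58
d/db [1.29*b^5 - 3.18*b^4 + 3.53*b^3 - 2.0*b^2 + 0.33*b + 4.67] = 6.45*b^4 - 12.72*b^3 + 10.59*b^2 - 4.0*b + 0.33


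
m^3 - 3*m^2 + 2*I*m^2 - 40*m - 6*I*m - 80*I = (m - 8)*(m + 5)*(m + 2*I)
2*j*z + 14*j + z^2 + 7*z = (2*j + z)*(z + 7)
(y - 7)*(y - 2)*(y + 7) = y^3 - 2*y^2 - 49*y + 98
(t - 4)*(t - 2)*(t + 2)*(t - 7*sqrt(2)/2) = t^4 - 7*sqrt(2)*t^3/2 - 4*t^3 - 4*t^2 + 14*sqrt(2)*t^2 + 16*t + 14*sqrt(2)*t - 56*sqrt(2)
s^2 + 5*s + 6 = (s + 2)*(s + 3)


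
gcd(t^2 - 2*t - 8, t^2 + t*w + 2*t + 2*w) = t + 2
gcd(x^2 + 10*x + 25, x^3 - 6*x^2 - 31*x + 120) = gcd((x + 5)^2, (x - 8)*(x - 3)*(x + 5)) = x + 5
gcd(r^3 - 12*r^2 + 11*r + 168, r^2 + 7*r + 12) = r + 3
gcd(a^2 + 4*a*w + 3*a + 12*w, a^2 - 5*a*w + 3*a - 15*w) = a + 3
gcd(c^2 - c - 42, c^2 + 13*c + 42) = c + 6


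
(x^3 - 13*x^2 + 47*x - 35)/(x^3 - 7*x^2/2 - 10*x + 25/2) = 2*(x - 7)/(2*x + 5)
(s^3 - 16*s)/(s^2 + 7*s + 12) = s*(s - 4)/(s + 3)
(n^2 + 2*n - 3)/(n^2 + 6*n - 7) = (n + 3)/(n + 7)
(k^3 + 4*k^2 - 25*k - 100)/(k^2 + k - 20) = (k^2 - k - 20)/(k - 4)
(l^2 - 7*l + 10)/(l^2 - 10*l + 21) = (l^2 - 7*l + 10)/(l^2 - 10*l + 21)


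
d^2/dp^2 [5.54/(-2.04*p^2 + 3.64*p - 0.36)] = (46.110528*p^2 - 82.275648*p - 5.54*(4.08*p - 3.64)*(8.16*p - 7.28) + 8.137152)/(2.04*p^2 - 3.64*p + 0.36)^3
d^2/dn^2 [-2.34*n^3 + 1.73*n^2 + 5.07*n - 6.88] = 3.46 - 14.04*n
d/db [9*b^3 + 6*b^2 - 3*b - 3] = 27*b^2 + 12*b - 3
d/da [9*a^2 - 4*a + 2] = 18*a - 4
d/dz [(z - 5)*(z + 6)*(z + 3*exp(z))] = 3*z^2*exp(z) + 3*z^2 + 9*z*exp(z) + 2*z - 87*exp(z) - 30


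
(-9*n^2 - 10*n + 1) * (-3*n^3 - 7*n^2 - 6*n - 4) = 27*n^5 + 93*n^4 + 121*n^3 + 89*n^2 + 34*n - 4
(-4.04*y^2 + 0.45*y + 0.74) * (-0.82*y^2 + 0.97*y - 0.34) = 3.3128*y^4 - 4.2878*y^3 + 1.2033*y^2 + 0.5648*y - 0.2516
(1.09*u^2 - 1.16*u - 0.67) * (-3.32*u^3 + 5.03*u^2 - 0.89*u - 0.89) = -3.6188*u^5 + 9.3339*u^4 - 4.5805*u^3 - 3.3078*u^2 + 1.6287*u + 0.5963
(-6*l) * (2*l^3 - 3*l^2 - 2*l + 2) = -12*l^4 + 18*l^3 + 12*l^2 - 12*l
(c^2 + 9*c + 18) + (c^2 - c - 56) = 2*c^2 + 8*c - 38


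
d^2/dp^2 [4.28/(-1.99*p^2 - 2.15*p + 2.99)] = (33.898456*p^2 + 36.62396*p - 4.28*(3.98*p + 2.15)*(7.96*p + 4.3) - 50.932856)/(1.99*p^2 + 2.15*p - 2.99)^3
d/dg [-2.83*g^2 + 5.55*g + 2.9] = 5.55 - 5.66*g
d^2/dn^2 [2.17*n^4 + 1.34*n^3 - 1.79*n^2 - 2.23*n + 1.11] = 26.04*n^2 + 8.04*n - 3.58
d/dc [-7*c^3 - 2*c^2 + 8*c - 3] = -21*c^2 - 4*c + 8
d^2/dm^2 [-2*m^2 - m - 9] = -4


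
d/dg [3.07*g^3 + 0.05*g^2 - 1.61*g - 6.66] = 9.21*g^2 + 0.1*g - 1.61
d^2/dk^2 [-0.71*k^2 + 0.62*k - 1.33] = -1.42000000000000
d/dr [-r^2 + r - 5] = 1 - 2*r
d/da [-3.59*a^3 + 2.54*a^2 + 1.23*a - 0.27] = -10.77*a^2 + 5.08*a + 1.23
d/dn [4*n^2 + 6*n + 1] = 8*n + 6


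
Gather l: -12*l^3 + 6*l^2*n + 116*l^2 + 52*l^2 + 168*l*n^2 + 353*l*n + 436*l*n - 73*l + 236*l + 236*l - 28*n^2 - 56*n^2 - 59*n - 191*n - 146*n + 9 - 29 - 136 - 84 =-12*l^3 + l^2*(6*n + 168) + l*(168*n^2 + 789*n + 399) - 84*n^2 - 396*n - 240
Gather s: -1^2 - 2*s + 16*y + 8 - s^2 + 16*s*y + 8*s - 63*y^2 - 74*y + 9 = -s^2 + s*(16*y + 6) - 63*y^2 - 58*y + 16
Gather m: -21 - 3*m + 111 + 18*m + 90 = 15*m + 180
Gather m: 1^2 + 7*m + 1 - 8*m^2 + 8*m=-8*m^2 + 15*m + 2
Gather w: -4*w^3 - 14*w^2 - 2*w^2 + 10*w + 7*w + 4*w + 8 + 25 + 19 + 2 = -4*w^3 - 16*w^2 + 21*w + 54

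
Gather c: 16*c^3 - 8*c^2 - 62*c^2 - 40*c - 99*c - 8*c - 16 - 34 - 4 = 16*c^3 - 70*c^2 - 147*c - 54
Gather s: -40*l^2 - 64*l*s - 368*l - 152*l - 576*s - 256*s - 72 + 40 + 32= -40*l^2 - 520*l + s*(-64*l - 832)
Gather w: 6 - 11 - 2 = -7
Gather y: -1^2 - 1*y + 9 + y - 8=0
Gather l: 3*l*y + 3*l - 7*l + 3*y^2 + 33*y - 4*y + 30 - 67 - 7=l*(3*y - 4) + 3*y^2 + 29*y - 44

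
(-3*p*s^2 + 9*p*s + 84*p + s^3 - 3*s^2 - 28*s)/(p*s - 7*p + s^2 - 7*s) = (-3*p*s - 12*p + s^2 + 4*s)/(p + s)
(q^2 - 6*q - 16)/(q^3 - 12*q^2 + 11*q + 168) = (q + 2)/(q^2 - 4*q - 21)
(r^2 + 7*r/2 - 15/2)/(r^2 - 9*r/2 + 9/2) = (r + 5)/(r - 3)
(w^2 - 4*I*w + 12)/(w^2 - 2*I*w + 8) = (w - 6*I)/(w - 4*I)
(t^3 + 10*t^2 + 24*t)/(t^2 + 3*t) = (t^2 + 10*t + 24)/(t + 3)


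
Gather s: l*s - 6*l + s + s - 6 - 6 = -6*l + s*(l + 2) - 12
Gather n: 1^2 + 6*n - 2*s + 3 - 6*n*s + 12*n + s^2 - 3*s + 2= n*(18 - 6*s) + s^2 - 5*s + 6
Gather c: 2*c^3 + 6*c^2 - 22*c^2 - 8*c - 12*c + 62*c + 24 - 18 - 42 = 2*c^3 - 16*c^2 + 42*c - 36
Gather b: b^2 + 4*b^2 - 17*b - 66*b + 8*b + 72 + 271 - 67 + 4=5*b^2 - 75*b + 280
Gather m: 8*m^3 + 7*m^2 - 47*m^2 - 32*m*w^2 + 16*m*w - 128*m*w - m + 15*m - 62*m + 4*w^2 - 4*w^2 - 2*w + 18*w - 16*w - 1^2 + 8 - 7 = 8*m^3 - 40*m^2 + m*(-32*w^2 - 112*w - 48)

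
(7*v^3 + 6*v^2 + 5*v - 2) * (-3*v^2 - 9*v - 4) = -21*v^5 - 81*v^4 - 97*v^3 - 63*v^2 - 2*v + 8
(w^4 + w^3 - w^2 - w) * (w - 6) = w^5 - 5*w^4 - 7*w^3 + 5*w^2 + 6*w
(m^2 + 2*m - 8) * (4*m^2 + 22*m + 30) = 4*m^4 + 30*m^3 + 42*m^2 - 116*m - 240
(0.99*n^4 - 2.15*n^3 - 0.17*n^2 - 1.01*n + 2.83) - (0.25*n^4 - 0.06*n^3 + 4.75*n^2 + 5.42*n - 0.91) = 0.74*n^4 - 2.09*n^3 - 4.92*n^2 - 6.43*n + 3.74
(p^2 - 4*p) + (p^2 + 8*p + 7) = 2*p^2 + 4*p + 7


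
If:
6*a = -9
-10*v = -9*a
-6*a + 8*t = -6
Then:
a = -3/2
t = -15/8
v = -27/20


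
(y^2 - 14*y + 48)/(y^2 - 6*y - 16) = (y - 6)/(y + 2)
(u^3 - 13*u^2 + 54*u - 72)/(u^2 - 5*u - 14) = (-u^3 + 13*u^2 - 54*u + 72)/(-u^2 + 5*u + 14)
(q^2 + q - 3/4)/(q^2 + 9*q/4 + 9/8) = 2*(2*q - 1)/(4*q + 3)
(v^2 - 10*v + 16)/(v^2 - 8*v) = (v - 2)/v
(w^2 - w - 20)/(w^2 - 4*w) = (w^2 - w - 20)/(w*(w - 4))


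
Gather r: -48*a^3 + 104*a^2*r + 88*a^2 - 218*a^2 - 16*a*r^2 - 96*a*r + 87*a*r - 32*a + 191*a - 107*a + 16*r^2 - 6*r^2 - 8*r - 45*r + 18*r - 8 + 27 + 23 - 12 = -48*a^3 - 130*a^2 + 52*a + r^2*(10 - 16*a) + r*(104*a^2 - 9*a - 35) + 30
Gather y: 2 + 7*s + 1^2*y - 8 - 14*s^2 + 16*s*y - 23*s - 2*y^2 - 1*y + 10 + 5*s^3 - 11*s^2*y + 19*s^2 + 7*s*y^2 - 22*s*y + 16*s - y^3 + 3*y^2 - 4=5*s^3 + 5*s^2 - y^3 + y^2*(7*s + 1) + y*(-11*s^2 - 6*s)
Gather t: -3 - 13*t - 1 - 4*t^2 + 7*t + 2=-4*t^2 - 6*t - 2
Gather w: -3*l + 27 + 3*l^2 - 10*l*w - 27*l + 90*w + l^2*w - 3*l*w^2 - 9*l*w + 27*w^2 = 3*l^2 - 30*l + w^2*(27 - 3*l) + w*(l^2 - 19*l + 90) + 27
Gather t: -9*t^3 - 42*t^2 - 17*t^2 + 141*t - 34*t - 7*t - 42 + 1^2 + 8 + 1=-9*t^3 - 59*t^2 + 100*t - 32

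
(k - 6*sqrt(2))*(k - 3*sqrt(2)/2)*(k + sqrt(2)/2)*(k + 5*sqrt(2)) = k^4 - 2*sqrt(2)*k^3 - 119*k^2/2 + 123*sqrt(2)*k/2 + 90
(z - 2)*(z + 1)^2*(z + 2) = z^4 + 2*z^3 - 3*z^2 - 8*z - 4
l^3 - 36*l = l*(l - 6)*(l + 6)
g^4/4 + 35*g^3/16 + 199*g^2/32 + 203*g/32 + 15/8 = (g/4 + 1)*(g + 1/2)*(g + 5/4)*(g + 3)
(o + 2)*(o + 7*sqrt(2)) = o^2 + 2*o + 7*sqrt(2)*o + 14*sqrt(2)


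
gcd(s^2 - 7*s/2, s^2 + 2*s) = s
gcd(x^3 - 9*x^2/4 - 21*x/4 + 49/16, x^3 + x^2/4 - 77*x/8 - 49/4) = x^2 - 7*x/4 - 49/8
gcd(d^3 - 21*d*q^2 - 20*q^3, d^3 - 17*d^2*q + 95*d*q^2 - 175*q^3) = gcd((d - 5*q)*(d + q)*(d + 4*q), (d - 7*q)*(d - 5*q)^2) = -d + 5*q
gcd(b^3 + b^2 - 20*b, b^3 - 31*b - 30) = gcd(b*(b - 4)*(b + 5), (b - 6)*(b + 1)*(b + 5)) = b + 5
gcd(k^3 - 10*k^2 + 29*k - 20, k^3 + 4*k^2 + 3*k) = 1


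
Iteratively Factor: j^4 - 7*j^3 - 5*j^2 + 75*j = (j - 5)*(j^3 - 2*j^2 - 15*j) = j*(j - 5)*(j^2 - 2*j - 15) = j*(j - 5)^2*(j + 3)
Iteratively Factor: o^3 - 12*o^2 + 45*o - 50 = (o - 2)*(o^2 - 10*o + 25) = (o - 5)*(o - 2)*(o - 5)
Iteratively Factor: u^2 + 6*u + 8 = (u + 4)*(u + 2)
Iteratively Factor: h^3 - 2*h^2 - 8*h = (h - 4)*(h^2 + 2*h) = (h - 4)*(h + 2)*(h)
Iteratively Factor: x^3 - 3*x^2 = (x)*(x^2 - 3*x) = x^2*(x - 3)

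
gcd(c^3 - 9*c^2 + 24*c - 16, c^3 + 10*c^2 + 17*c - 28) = c - 1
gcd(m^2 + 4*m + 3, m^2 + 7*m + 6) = m + 1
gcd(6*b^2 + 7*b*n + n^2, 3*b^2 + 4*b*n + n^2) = b + n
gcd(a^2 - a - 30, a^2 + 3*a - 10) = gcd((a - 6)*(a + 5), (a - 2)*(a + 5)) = a + 5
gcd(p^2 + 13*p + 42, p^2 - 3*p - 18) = 1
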